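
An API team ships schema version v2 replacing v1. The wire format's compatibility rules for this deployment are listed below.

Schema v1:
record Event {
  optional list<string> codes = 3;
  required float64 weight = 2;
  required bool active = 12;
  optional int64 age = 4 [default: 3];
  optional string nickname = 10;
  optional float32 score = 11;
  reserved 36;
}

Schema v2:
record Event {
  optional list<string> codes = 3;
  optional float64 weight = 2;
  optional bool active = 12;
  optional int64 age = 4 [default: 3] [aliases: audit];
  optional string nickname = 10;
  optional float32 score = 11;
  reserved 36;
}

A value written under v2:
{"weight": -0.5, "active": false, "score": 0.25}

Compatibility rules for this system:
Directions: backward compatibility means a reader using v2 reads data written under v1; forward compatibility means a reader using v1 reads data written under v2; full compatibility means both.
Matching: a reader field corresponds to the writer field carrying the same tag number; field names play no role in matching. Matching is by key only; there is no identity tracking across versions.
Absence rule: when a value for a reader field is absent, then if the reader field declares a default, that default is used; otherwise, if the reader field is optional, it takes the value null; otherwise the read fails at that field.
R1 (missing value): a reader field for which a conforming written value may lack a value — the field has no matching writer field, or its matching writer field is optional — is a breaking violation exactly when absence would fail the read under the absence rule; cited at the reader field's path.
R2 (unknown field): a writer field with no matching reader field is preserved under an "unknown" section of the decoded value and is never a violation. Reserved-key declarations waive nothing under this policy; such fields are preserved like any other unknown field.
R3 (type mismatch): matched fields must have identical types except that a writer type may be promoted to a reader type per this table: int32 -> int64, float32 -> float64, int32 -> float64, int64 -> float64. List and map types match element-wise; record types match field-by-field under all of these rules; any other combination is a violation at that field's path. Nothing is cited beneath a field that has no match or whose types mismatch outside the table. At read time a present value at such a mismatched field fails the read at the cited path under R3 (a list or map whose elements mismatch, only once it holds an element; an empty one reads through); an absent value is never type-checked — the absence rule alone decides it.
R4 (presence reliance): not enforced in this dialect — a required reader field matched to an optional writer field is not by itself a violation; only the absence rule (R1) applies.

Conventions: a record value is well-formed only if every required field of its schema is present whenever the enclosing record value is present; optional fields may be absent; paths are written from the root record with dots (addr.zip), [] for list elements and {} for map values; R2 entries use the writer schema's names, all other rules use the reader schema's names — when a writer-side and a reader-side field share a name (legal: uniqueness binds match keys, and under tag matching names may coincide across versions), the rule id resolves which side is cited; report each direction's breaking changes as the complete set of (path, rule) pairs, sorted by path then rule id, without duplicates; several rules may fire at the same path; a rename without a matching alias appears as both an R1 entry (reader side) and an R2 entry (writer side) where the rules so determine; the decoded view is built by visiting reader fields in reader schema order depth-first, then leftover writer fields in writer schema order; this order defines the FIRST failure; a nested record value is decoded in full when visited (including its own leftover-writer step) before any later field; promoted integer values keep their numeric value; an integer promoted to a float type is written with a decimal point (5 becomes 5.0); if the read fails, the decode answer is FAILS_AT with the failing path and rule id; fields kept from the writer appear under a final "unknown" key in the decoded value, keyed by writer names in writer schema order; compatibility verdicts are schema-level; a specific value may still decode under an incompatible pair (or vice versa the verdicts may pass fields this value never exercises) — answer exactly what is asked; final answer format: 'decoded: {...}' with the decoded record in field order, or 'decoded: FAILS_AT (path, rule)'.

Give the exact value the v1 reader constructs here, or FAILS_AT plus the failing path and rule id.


in Event below, arrows point writer -> reader
decoding the Event value with the v1 reader:
  codes := null (absent, optional -> null)
  weight := -0.5
  active := false
  age := 3 (absent -> default)
  nickname := null (absent, optional -> null)
  score := 0.25
  => decoded: {"codes": null, "weight": -0.5, "active": false, "age": 3, "nickname": null, "score": 0.25}
ruling out the remaining Event differences:
  field active in record Event: required changed to optional -> matters for Event compatibility verdicts, not for this value's decode
  field weight in record Event: required changed to optional -> matters for Event compatibility verdicts, not for this value's decode

decoded: {"codes": null, "weight": -0.5, "active": false, "age": 3, "nickname": null, "score": 0.25}


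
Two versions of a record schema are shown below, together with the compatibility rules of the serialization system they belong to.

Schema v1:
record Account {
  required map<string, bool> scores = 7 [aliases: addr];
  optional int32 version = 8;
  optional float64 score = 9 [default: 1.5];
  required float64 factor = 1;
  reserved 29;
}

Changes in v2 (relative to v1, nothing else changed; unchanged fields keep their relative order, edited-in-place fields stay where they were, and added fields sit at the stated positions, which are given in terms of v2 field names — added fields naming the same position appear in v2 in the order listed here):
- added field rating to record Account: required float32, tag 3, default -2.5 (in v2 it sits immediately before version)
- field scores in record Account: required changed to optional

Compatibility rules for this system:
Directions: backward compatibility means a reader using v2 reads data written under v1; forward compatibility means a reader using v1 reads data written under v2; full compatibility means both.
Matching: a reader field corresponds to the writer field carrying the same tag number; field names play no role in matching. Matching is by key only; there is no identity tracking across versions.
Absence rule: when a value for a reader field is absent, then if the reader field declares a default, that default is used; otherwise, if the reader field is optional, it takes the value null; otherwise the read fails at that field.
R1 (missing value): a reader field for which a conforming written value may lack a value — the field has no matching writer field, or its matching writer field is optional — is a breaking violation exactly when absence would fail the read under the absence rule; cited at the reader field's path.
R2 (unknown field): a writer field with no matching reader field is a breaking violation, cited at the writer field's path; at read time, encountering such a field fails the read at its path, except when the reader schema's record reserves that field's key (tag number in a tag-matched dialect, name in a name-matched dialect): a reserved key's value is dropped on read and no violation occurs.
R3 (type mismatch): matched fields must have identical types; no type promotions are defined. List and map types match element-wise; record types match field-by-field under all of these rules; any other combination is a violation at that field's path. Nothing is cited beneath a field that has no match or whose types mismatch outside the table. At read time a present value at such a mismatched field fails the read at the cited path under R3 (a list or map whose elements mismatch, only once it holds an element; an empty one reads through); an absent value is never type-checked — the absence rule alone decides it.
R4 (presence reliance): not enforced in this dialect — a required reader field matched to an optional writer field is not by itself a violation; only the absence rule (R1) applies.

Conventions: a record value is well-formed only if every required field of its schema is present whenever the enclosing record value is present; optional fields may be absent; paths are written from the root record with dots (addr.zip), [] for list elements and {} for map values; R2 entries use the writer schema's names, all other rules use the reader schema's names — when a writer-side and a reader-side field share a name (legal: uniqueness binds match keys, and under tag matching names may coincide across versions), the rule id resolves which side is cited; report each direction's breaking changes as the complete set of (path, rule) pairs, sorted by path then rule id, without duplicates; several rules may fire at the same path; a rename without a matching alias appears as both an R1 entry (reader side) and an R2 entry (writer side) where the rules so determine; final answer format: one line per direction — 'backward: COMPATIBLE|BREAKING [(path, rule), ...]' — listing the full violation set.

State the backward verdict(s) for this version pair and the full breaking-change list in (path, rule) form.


arrows below run writer -> reader for Account
checking backward for Account: reader v2 against writer v1:
  scores: paired with writer scores (map<string, bool> -> map<string, bool>; writer required)
  rating: no writer match
  version: paired with writer version (int32 -> int32; writer optional)
  score: paired with writer score (float64 -> float64; writer optional)
  factor: paired with writer factor (float64 -> float64; writer required)
  nothing fires on Account: backward is COMPATIBLE
the rest of the Account diff is inert for this question:
  added field rating to record Account: required float32, tag 3, default -2.5 (in v2 it sits immediately before version) -> matters only for Account's forward compatibility — outside the asked direction
  field scores in record Account: required changed to optional -> matters only for Account's forward compatibility — outside the asked direction

backward: COMPATIBLE []


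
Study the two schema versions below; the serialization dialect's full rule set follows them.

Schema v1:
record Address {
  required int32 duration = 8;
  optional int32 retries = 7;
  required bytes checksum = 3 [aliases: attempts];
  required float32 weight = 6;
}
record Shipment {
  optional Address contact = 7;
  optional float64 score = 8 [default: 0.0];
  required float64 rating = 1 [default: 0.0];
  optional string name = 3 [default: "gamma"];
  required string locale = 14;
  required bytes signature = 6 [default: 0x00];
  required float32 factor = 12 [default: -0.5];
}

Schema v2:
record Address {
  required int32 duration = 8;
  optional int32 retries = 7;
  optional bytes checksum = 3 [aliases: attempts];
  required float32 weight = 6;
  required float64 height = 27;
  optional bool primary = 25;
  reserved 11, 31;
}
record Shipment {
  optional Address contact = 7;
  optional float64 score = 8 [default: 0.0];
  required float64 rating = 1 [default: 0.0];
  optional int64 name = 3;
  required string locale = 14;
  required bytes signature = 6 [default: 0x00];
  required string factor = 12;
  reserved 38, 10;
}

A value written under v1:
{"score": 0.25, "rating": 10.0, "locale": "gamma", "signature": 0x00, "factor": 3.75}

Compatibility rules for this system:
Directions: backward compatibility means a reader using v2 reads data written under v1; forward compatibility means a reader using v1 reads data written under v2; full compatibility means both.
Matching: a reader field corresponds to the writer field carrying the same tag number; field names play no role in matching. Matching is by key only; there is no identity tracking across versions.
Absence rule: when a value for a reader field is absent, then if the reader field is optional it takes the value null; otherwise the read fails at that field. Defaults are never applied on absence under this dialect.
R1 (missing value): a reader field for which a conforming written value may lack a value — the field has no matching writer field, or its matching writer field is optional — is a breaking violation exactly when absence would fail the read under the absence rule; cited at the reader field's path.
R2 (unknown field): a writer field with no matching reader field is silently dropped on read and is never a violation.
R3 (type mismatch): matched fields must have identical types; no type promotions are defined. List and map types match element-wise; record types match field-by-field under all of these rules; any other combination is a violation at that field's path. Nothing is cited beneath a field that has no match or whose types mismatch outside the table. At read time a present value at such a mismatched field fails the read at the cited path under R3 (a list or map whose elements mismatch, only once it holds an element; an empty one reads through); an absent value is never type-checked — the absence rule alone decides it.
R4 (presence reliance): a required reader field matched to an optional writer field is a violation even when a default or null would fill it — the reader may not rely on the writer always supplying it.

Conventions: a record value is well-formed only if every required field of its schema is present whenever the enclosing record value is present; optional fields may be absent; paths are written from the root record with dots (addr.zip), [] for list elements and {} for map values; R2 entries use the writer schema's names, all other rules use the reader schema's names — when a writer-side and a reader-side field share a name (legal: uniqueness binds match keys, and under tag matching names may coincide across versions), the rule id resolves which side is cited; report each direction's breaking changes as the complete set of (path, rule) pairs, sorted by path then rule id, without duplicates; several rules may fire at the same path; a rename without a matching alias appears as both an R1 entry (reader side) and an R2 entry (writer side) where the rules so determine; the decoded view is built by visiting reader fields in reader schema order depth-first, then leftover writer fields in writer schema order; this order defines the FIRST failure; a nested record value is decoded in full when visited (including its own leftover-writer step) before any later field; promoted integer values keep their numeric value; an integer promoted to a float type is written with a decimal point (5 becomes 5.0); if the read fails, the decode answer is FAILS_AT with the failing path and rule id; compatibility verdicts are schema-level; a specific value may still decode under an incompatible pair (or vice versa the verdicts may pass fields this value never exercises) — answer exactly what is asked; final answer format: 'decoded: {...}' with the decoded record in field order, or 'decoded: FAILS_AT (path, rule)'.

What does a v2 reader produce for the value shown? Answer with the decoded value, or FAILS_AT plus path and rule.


decoded: FAILS_AT (factor, R3)

the writer's type comes first in each Shipment pair
decode walk for Shipment under reader schema v2:
  contact := null (not supplied -> null)
  score := 0.25
  rating := 10.0
  name := null (not supplied -> null)
  locale := "gamma"
  signature := 0x00
  read fails at factor under R3
  => FAILS_AT (factor, R3)
remaining Shipment differences; none change what is asked:
  field name in record Shipment: type string changed to int64 (its default is dropped) -> schema-level compatibility only; this Shipment value's decode is unchanged
  field checksum in record Address: required changed to optional -> schema-level compatibility only; this Shipment value's decode is unchanged
  added field primary to record Address: optional bool, tag 25 (in v2 it sits last) -> triggers nothing under the printed rules; the Shipment answer is the same either way
  added field height to record Address: required float64, tag 27 (in v2 it sits last) -> schema-level compatibility only; this Shipment value's decode is unchanged


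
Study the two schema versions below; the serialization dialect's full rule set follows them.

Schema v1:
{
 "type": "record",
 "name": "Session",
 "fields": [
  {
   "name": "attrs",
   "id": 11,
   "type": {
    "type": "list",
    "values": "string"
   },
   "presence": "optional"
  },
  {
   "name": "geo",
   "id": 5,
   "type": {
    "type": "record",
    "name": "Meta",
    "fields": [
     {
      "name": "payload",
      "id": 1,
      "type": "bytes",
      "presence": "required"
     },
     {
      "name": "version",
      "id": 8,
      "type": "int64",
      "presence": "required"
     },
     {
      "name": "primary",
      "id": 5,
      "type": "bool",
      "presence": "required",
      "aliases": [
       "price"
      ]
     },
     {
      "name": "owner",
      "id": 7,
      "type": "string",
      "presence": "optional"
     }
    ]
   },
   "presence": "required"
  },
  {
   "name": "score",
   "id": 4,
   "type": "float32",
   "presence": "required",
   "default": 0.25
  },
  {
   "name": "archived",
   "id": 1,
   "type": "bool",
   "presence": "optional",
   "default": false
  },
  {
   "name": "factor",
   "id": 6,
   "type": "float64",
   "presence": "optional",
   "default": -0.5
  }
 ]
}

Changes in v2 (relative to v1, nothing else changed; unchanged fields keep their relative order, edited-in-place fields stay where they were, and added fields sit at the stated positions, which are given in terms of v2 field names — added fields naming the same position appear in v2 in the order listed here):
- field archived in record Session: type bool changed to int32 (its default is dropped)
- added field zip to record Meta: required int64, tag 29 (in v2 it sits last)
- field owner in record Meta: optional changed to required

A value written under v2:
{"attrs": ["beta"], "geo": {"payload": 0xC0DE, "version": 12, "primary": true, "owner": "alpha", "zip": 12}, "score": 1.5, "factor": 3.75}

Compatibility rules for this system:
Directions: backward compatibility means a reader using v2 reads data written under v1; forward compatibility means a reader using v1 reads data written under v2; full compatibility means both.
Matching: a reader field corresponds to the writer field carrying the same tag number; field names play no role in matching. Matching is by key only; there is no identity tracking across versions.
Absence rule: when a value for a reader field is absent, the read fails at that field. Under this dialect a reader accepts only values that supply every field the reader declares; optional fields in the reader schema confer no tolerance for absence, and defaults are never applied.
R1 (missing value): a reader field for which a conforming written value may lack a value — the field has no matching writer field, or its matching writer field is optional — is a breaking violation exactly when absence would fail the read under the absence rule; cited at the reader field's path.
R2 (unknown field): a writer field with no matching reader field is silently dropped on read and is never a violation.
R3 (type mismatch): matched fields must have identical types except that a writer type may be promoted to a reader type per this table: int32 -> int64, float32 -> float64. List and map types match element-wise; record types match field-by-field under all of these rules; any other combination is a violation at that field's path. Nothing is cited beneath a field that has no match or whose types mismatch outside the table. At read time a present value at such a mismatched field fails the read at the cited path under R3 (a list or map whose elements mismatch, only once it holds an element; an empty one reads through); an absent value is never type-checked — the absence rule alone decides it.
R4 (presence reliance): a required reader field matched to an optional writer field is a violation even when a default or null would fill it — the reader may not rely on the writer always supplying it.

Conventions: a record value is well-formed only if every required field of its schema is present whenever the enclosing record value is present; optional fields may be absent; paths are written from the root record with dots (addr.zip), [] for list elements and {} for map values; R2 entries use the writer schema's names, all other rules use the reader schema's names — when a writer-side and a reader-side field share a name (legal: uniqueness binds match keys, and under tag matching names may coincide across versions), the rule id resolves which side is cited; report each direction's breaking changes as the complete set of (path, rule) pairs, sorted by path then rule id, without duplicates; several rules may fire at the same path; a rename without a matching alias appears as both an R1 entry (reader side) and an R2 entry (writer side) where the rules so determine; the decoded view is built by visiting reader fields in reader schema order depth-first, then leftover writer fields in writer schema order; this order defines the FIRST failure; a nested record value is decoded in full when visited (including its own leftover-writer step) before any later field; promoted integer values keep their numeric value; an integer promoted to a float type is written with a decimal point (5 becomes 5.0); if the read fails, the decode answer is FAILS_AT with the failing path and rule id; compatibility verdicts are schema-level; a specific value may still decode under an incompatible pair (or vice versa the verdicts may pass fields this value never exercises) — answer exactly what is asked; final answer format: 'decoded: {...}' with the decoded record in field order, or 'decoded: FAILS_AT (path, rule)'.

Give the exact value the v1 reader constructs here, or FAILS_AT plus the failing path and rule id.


the writer's type comes first in each Session pair
decoding the Session value with the v1 reader:
  attrs := ["beta"]
  geo.payload := 0xC0DE
  geo.version := 12
  geo.primary := true
  geo.owner := "alpha"
  writer geo.zip: no reader field; dropped
  score := 1.5
  read fails at archived under R1 (no fill)
  => FAILS_AT (archived, R1)
checking off the Session differences that do not matter here:
  added field zip to record Meta: required int64, tag 29 (in v2 it sits last) -> shifts the Session verdicts, not this decode
  field owner in record Meta: optional changed to required -> shifts the Session verdicts, not this decode

decoded: FAILS_AT (archived, R1)


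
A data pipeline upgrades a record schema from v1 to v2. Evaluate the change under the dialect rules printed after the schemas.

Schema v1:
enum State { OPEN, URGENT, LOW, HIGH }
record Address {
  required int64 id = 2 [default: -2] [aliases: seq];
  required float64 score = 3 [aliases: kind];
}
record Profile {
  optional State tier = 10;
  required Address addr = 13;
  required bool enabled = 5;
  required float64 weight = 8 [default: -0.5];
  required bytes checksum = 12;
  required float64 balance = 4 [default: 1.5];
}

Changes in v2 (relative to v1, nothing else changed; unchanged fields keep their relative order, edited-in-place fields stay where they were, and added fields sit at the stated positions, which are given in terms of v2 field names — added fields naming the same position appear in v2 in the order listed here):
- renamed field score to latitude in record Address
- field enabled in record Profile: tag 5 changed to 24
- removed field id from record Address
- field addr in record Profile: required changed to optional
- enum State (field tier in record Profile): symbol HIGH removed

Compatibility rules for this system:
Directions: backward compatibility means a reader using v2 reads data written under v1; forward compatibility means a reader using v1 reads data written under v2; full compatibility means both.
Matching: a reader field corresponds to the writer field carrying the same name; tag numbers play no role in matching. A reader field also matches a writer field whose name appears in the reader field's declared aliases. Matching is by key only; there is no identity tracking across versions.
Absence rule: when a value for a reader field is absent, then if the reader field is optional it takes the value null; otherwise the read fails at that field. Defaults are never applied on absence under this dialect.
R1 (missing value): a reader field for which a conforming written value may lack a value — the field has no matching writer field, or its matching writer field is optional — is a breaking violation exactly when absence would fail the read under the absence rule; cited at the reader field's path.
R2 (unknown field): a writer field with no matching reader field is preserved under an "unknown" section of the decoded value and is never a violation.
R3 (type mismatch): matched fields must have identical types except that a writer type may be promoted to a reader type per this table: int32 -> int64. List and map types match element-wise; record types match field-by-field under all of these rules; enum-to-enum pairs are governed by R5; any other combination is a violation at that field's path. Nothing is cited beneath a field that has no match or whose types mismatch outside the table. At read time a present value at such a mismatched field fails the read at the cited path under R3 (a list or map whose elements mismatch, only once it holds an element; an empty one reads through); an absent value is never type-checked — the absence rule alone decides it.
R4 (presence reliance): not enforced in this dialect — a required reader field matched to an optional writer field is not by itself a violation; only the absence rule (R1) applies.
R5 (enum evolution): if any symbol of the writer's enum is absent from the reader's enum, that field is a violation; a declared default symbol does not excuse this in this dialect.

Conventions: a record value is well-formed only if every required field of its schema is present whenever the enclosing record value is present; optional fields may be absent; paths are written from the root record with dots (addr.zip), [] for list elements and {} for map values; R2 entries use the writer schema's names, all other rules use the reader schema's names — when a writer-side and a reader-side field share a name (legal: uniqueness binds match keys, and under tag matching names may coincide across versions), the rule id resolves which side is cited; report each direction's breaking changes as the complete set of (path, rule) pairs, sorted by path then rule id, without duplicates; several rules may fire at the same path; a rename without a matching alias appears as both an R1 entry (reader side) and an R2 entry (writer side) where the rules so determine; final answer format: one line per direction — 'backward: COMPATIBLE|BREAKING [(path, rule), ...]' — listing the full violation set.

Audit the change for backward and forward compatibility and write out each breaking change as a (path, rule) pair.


backward: BREAKING [(addr.latitude, R1), (tier, R5)]; forward: BREAKING [(addr, R1), (addr.id, R1), (addr.score, R1)]

arrows below run writer -> reader for Profile
checking backward for Profile: reader v2 against writer v1:
  tier: State -> State, writer optional; from tier
  addr: Address -> Address, writer required; from addr
  enabled: bool -> bool, writer required; from enabled
  weight: float64 -> float64, writer required; from weight
  checksum: bytes -> bytes, writer required; from checksum
  balance: float64 -> float64, writer required; from balance
  addr.latitude: no writer-side match
  writer field addr.id has no reader counterpart
  writer field addr.score has no reader counterpart
  rule R1 violated at addr.latitude
  rule R5 violated at tier
  => backward: BREAKING (2)
checking forward for Profile: reader v1 against writer v2:
  tier: State -> State, writer optional; from tier
  addr: Address -> Address, writer optional; from addr
  enabled: bool -> bool, writer required; from enabled
  weight: float64 -> float64, writer required; from weight
  checksum: bytes -> bytes, writer required; from checksum
  balance: float64 -> float64, writer required; from balance
  addr.id: no writer-side match
  addr.score: no writer-side match
  writer field addr.latitude has no reader counterpart
  rule R1 violated at addr
  rule R1 violated at addr.id
  rule R1 violated at addr.score
  => forward: BREAKING (3)


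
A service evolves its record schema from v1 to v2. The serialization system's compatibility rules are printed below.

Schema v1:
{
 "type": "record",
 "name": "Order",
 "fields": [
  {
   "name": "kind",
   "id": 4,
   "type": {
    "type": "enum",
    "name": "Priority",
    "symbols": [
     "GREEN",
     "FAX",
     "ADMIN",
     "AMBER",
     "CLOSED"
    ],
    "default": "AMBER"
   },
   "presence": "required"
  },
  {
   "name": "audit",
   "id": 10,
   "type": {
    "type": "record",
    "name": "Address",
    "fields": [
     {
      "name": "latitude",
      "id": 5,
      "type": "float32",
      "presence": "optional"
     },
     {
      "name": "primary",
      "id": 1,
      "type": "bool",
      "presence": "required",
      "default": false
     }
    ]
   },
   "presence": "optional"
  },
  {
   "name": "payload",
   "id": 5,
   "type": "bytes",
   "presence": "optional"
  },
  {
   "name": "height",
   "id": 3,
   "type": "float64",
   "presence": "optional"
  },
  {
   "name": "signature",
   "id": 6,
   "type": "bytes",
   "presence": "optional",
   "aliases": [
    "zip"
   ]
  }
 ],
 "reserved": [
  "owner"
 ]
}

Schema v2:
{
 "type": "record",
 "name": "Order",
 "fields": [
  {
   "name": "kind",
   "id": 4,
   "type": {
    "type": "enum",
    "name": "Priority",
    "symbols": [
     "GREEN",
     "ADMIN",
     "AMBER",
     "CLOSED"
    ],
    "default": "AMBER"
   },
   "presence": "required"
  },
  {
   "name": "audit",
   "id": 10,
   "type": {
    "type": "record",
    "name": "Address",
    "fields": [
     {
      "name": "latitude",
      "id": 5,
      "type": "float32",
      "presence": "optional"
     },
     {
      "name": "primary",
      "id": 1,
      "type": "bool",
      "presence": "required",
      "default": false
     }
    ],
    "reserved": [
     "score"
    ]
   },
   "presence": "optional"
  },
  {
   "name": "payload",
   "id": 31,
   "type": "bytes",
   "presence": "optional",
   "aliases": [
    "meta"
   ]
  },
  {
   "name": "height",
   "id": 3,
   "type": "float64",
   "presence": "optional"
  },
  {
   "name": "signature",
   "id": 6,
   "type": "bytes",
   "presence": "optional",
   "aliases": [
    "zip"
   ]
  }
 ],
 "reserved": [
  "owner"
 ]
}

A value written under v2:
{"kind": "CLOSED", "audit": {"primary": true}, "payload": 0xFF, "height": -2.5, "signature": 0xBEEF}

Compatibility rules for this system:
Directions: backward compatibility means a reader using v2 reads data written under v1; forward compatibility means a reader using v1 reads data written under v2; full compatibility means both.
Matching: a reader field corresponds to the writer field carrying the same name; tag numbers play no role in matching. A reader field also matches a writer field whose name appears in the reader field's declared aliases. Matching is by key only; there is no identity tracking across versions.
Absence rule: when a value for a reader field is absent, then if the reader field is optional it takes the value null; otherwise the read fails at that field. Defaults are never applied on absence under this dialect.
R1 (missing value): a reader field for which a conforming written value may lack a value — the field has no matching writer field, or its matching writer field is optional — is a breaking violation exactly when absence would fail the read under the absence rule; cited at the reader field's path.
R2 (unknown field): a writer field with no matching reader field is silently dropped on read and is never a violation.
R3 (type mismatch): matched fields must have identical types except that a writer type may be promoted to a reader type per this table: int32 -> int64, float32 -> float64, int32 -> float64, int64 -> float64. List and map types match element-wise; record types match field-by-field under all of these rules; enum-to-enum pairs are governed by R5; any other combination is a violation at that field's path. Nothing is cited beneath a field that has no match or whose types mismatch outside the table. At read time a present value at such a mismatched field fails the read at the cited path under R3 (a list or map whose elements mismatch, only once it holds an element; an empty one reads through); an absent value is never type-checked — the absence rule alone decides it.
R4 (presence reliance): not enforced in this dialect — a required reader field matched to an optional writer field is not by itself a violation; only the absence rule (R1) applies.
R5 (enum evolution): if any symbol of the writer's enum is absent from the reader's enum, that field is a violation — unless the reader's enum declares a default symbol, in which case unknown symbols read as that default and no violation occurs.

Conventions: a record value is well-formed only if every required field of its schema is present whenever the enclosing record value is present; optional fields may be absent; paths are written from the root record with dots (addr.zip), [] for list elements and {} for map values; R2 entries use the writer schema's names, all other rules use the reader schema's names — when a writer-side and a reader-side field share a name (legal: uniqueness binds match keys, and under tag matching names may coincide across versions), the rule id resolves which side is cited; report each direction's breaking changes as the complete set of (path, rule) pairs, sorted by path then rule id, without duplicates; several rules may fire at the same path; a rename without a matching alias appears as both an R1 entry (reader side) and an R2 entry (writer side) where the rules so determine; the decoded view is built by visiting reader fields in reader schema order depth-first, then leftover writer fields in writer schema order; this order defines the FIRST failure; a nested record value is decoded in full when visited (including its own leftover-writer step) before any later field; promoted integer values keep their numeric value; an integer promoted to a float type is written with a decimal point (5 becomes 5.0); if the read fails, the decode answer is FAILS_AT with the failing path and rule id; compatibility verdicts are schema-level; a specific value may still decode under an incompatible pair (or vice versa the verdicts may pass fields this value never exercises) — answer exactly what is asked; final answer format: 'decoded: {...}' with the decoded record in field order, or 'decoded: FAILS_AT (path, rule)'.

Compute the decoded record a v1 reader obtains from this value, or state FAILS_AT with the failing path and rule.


decoded: {"kind": "CLOSED", "audit": {"latitude": null, "primary": true}, "payload": 0xFF, "height": -2.5, "signature": 0xBEEF}

arrows below run writer -> reader for Order
decode walk for Order under reader schema v1:
  kind := "CLOSED"
  audit.latitude := null (not supplied -> null)
  audit.primary := true
  payload := 0xFF
  height := -2.5
  signature := 0xBEEF
  => decoded: {"kind": "CLOSED", "audit": {"latitude": null, "primary": true}, "payload": 0xFF, "height": -2.5, "signature": 0xBEEF}
the other Order changes do not affect what is asked:
  field payload in record Order: tag 5 changed to 31 -> inert under this dialect — no rule fires on Order and the result does not move
  enum Priority (field kind in record Order): symbol FAX removed -> inert under this dialect — no rule fires on Order and the result does not move


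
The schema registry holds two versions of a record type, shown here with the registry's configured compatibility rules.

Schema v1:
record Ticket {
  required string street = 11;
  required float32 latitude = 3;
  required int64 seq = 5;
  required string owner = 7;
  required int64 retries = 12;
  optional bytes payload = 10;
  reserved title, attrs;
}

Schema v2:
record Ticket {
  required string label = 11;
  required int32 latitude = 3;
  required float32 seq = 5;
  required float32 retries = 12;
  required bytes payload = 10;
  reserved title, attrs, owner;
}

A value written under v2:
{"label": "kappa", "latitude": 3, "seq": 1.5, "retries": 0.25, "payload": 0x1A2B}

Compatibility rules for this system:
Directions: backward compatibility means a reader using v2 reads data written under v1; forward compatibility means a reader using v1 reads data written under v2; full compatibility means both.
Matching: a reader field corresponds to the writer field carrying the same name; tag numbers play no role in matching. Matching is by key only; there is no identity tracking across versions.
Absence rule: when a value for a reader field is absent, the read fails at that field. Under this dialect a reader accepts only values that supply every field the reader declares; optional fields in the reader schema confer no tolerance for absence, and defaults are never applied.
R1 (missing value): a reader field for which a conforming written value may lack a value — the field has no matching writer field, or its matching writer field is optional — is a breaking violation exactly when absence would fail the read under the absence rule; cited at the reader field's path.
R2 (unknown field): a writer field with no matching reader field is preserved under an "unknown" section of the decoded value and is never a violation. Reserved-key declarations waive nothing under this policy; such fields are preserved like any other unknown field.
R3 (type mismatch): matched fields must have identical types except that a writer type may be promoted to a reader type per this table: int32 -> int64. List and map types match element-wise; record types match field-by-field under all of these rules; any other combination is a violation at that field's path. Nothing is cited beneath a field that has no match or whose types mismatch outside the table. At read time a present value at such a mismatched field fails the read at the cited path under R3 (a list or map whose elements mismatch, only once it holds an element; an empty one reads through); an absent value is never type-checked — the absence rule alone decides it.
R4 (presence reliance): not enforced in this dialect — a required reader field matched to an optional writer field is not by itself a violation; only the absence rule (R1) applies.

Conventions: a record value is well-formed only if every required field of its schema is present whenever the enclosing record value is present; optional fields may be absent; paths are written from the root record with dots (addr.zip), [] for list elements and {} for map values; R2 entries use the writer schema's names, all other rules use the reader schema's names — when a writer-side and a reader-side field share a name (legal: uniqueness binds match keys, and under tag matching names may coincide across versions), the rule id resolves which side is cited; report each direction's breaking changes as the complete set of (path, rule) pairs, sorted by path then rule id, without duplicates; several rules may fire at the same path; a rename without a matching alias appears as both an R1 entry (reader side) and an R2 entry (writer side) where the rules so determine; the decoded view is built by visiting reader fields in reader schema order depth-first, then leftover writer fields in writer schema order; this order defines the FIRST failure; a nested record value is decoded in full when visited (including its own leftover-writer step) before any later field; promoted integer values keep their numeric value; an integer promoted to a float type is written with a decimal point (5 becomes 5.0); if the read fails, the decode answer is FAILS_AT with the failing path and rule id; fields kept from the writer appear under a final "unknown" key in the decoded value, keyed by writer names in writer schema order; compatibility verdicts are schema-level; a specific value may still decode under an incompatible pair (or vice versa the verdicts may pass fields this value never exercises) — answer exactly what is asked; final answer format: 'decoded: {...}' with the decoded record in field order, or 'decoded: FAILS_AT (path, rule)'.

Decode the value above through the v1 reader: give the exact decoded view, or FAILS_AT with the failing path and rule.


decoded: FAILS_AT (street, R1)

arrows below run writer -> reader for Ticket
migrating the Ticket value to v1:
  read fails at street under R1 (no fill)
  => FAILS_AT (street, R1)
ruling out the remaining Ticket differences:
  field payload in record Ticket: optional changed to required -> schema-level compatibility only; this Ticket value's decode is unchanged
  field retries in record Ticket: type int64 changed to float32 -> schema-level compatibility only; this Ticket value's decode is unchanged
  field latitude in record Ticket: type float32 changed to int32 -> schema-level compatibility only; this Ticket value's decode is unchanged
  field seq in record Ticket: type int64 changed to float32 -> schema-level compatibility only; this Ticket value's decode is unchanged
  removed field owner from record Ticket (its key "owner" joins the reserved list) -> schema-level compatibility only; this Ticket value's decode is unchanged
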